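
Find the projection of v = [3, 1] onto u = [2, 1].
[14/5, 7/5]

The projection of v onto u is proj_u(v) = ((v·u) / (u·u)) · u.
v·u = (3)*(2) + (1)*(1) = 7.
u·u = (2)*(2) + (1)*(1) = 5.
coefficient = 7 / 5 = 7/5.
proj_u(v) = 7/5 · [2, 1] = [14/5, 7/5].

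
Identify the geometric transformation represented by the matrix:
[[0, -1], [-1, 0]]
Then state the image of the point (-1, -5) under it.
reflection across the line y = -x; image of (-1, -5) is (5, 1)

This is a symmetric orthogonal matrix with determinant -1, which characterizes a reflection in ℝ².
The matrix [[0, -1], [-1, 0]] represents: reflection across the line y = -x.
Applying it to (-1, -5): [0·-1 + -1·-5, -1·-1 + 0·-5] = (5, 1).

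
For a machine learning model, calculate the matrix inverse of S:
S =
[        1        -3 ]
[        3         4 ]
det(S) = 13
S⁻¹ =
[     4/13      3/13 ]
[    -3/13      1/13 ]

For a 2×2 matrix S = [[a, b], [c, d]] with det(S) ≠ 0, S⁻¹ = (1/det(S)) * [[d, -b], [-c, a]].
det(S) = (1)*(4) - (-3)*(3) = 4 + 9 = 13.
S⁻¹ = (1/13) * [[4, 3], [-3, 1]].
Dividing each entry by 13 and reducing:
S⁻¹ =
[     4/13      3/13 ]
[    -3/13      1/13 ]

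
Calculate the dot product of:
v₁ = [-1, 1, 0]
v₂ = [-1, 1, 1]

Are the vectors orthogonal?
2, No

The dot product is the sum of products of corresponding components.
v₁·v₂ = (-1)*(-1) + (1)*(1) + (0)*(1) = 1 + 1 + 0 = 2.
Two vectors are orthogonal iff their dot product is 0; here the dot product is 2, so the vectors are not orthogonal.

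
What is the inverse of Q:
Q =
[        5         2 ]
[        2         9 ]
det(Q) = 41
Q⁻¹ =
[     9/41     -2/41 ]
[    -2/41      5/41 ]

For a 2×2 matrix Q = [[a, b], [c, d]] with det(Q) ≠ 0, Q⁻¹ = (1/det(Q)) * [[d, -b], [-c, a]].
det(Q) = (5)*(9) - (2)*(2) = 45 - 4 = 41.
Q⁻¹ = (1/41) * [[9, -2], [-2, 5]].
Dividing each entry by 41 and reducing:
Q⁻¹ =
[     9/41     -2/41 ]
[    -2/41      5/41 ]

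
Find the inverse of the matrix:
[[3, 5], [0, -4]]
[[1/3, 5/12], [0, -1/4]]

For [[a,b],[c,d]], inverse = (1/det)·[[d,-b],[-c,a]]
det = 3·-4 - 5·0 = -12
Inverse = (1/-12)·[[-4, -5], [0, 3]]
        = [[1/3, 5/12], [0, -1/4]]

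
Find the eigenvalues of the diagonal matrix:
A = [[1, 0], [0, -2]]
λ₁ = 1, λ₂ = -2

The characteristic polynomial of A is det(A - λI) = (1 - λ)(-2 - λ) = 0.
The roots are λ = 1 and λ = -2, so the eigenvalues are the diagonal entries.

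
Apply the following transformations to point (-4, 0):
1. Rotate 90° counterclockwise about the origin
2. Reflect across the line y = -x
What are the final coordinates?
(4, 0)

Step 1: Rotate 90° → (0, -4)
Step 2: Reflect across the line y = -x → (4, 0)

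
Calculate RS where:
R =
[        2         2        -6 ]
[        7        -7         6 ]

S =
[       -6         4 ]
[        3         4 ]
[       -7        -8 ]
RS =
[       36        64 ]
[     -105       -48 ]

Matrix multiplication: (RS)[i][j] = sum over k of R[i][k] * S[k][j].
  (RS)[0][0] = (2)*(-6) + (2)*(3) + (-6)*(-7) = 36
  (RS)[0][1] = (2)*(4) + (2)*(4) + (-6)*(-8) = 64
  (RS)[1][0] = (7)*(-6) + (-7)*(3) + (6)*(-7) = -105
  (RS)[1][1] = (7)*(4) + (-7)*(4) + (6)*(-8) = -48
RS =
[       36        64 ]
[     -105       -48 ]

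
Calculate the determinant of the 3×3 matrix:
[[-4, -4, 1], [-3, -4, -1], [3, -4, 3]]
64

Expansion along first row:
det = -4·det([[-4,-1],[-4,3]]) - -4·det([[-3,-1],[3,3]]) + 1·det([[-3,-4],[3,-4]])
    = -4·(-4·3 - -1·-4) - -4·(-3·3 - -1·3) + 1·(-3·-4 - -4·3)
    = -4·-16 - -4·-6 + 1·24
    = 64 + -24 + 24 = 64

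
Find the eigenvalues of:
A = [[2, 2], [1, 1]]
λ = 0, 3

Solve det(A - λI) = 0. For a 2×2 matrix this is λ² - (trace)λ + det = 0.
trace(A) = 2 + 1 = 3.
det(A) = (2)*(1) - (2)*(1) = 2 - 2 = 0.
Characteristic equation: λ² - (3)λ + (0) = 0.
Discriminant: (3)² - 4*(0) = 9 - 0 = 9.
Roots: λ = (3 ± √9) / 2 = 0, 3.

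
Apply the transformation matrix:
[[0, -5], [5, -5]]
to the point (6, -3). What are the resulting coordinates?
(15, 45)

Matrix multiplication:
[[0, -5], [5, -5]] × [6, -3]ᵀ
= [0×6 + -5×-3, 5×6 + -5×-3]ᵀ
= [15.0000, 45.0000]ᵀ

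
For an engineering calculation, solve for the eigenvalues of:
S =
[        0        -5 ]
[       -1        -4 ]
λ = -5, 1

Solve det(S - λI) = 0. For a 2×2 matrix the characteristic equation is λ² - (trace)λ + det = 0.
trace(S) = a + d = 0 - 4 = -4.
det(S) = a*d - b*c = (0)*(-4) - (-5)*(-1) = 0 - 5 = -5.
Characteristic equation: λ² - (-4)λ + (-5) = 0.
Discriminant = (-4)² - 4*(-5) = 16 + 20 = 36.
λ = (-4 ± √36) / 2 = (-4 ± 6) / 2 = -5, 1.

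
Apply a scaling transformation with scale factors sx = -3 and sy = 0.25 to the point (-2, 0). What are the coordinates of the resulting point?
(6, 0.0)

Scaling matrix:
[[-3, 0], [0, 0.25]]
Result: (-2 × -3, 0 × 0.25) = (6, 0.0)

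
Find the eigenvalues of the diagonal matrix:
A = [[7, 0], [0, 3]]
λ₁ = 7, λ₂ = 3

The characteristic polynomial of A is det(A - λI) = (7 - λ)(3 - λ) = 0.
The roots are λ = 7 and λ = 3, so the eigenvalues are the diagonal entries.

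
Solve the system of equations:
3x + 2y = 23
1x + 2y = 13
x = 5, y = 4

Use elimination (row reduction):
Equation 1: 3x + 2y = 23.
Equation 2: 1x + 2y = 13.
Multiply Eq1 by 1 and Eq2 by 3: 3x + 2y = 23;  3x + 6y = 39.
Subtract: (4)y = 16, so y = 4.
Back-substitute into Eq1: 3x + 2*(4) = 23, so x = 5.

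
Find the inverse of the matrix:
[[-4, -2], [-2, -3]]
[[-3/8, 1/4], [1/4, -1/2]]

For [[a,b],[c,d]], inverse = (1/det)·[[d,-b],[-c,a]]
det = -4·-3 - -2·-2 = 8
Inverse = (1/8)·[[-3, 2], [2, -4]]
        = [[-3/8, 1/4], [1/4, -1/2]]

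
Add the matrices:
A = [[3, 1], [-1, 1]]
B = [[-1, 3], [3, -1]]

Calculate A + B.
[[2, 4], [2, 0]]

Add corresponding elements:
(3)+(-1)=2
(1)+(3)=4
(-1)+(3)=2
(1)+(-1)=0
A + B = [[2, 4], [2, 0]]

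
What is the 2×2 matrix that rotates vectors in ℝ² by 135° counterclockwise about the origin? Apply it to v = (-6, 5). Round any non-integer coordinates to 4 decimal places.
R = [[-√2/2, -√2/2], [√2/2, -√2/2]]; R·v = (0.7071, -7.7782)

A counterclockwise rotation by angle θ in ℝ² has matrix R(θ) = [[cos θ, -sin θ], [sin θ, cos θ]].
For θ = 135°: cos θ = -√2/2, sin θ = √2/2.
R(135°) = [[-√2/2, -√2/2], [√2/2, -√2/2]].
R·v = [-√2/2·-6 + (-√2/2)·5, √2/2·-6 + -√2/2·5] = (0.7071, -7.7782).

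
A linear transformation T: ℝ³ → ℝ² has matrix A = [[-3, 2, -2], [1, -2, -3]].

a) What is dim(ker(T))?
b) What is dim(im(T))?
dim(ker) = 1, dim(im) = 2

The two rows are not scalar multiples of one another (no single k satisfies row 2 = k × row 1), so they are linearly independent.
Thus rank(A) = 2.
dim(im(T)) = rank(A) = 2.
By the rank-nullity theorem applied to T: ℝ³ → ℝ², rank(A) + nullity(A) = 3 (the domain dimension), so dim(ker(T)) = 3 - 2 = 1.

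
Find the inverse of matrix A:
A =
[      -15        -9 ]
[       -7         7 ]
det(A) = -168
A⁻¹ =
[    -1/24     -3/56 ]
[    -1/24      5/56 ]

For a 2×2 matrix A = [[a, b], [c, d]] with det(A) ≠ 0, A⁻¹ = (1/det(A)) * [[d, -b], [-c, a]].
det(A) = (-15)*(7) - (-9)*(-7) = -105 - 63 = -168.
A⁻¹ = (1/-168) * [[7, 9], [7, -15]].
Dividing each entry by -168 and reducing:
A⁻¹ =
[    -1/24     -3/56 ]
[    -1/24      5/56 ]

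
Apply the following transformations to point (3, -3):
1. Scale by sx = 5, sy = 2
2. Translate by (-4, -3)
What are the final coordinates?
(11, -9)

Step 1: Scale (3, -3) by (sx, sy) = (5, 2) → (15, -6)
Step 2: Translate by (-4, -3) → (11, -9)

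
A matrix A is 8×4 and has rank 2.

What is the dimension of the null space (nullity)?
2

The rank-nullity theorem for an m×n matrix states:
rank(A) + nullity(A) = n (the number of columns).
Here n = 4 and rank(A) = 2, so nullity(A) = 4 - 2 = 2.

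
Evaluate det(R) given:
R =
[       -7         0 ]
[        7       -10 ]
det(R) = 70

For a 2×2 matrix [[a, b], [c, d]], det = a*d - b*c.
det(R) = (-7)*(-10) - (0)*(7) = 70 - 0 = 70.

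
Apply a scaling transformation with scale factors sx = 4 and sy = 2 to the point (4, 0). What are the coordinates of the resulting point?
(16, 0)

Scaling matrix:
[[4, 0], [0, 2]]
Result: (4 × 4, 0 × 2) = (16, 0)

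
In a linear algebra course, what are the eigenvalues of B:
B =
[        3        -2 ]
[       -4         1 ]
λ = -1, 5

Solve det(B - λI) = 0. For a 2×2 matrix the characteristic equation is λ² - (trace)λ + det = 0.
trace(B) = a + d = 3 + 1 = 4.
det(B) = a*d - b*c = (3)*(1) - (-2)*(-4) = 3 - 8 = -5.
Characteristic equation: λ² - (4)λ + (-5) = 0.
Discriminant = (4)² - 4*(-5) = 16 + 20 = 36.
λ = (4 ± √36) / 2 = (4 ± 6) / 2 = -1, 5.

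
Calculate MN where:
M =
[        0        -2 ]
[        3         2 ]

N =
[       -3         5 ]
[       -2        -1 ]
MN =
[        4         2 ]
[      -13        13 ]

Matrix multiplication: (MN)[i][j] = sum over k of M[i][k] * N[k][j].
  (MN)[0][0] = (0)*(-3) + (-2)*(-2) = 4
  (MN)[0][1] = (0)*(5) + (-2)*(-1) = 2
  (MN)[1][0] = (3)*(-3) + (2)*(-2) = -13
  (MN)[1][1] = (3)*(5) + (2)*(-1) = 13
MN =
[        4         2 ]
[      -13        13 ]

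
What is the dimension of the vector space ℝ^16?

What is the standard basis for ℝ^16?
Dimension = 16; standard basis = {e_1, e_2, e_3, …, e_16}

ℝ^16 is the space of 16-tuples of real numbers; its dimension is 16.
The standard basis consists of 16 vectors: e_1, e_2, e_3, …, e_16, where e_i is the vector with 1 in position i and 0 elsewhere.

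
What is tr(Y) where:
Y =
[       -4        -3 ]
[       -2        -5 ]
tr(Y) = -4 - 5 = -9

The trace of a square matrix is the sum of its diagonal entries.
Diagonal entries of Y: Y[0][0] = -4, Y[1][1] = -5.
tr(Y) = -4 - 5 = -9.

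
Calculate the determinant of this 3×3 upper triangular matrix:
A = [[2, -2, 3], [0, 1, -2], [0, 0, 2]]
4

The determinant of a triangular matrix is the product of its diagonal entries (the off-diagonal entries above the diagonal do not affect it).
det(A) = (2) * (1) * (2) = 4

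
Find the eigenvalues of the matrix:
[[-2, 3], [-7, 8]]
λ = 1 and λ = 5

Characteristic equation: det(A - λI) = 0
λ² - (trace)λ + (det) = 0
λ² - (6)λ + (5) = 0
λ² - 6λ + 5 = 0
Solving: λ = 1, 5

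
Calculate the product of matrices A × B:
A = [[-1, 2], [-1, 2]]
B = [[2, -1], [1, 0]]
[[0, 1], [0, 1]]

Matrix multiplication:
C[0][0] = -1×2 + 2×1 = 0
C[0][1] = -1×-1 + 2×0 = 1
C[1][0] = -1×2 + 2×1 = 0
C[1][1] = -1×-1 + 2×0 = 1
Result: [[0, 1], [0, 1]]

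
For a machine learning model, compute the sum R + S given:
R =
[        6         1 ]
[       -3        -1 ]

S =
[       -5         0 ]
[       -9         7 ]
R + S =
[        1         1 ]
[      -12         6 ]

Matrix addition is elementwise: (R+S)[i][j] = R[i][j] + S[i][j].
  (R+S)[0][0] = (6) + (-5) = 1
  (R+S)[0][1] = (1) + (0) = 1
  (R+S)[1][0] = (-3) + (-9) = -12
  (R+S)[1][1] = (-1) + (7) = 6
R + S =
[        1         1 ]
[      -12         6 ]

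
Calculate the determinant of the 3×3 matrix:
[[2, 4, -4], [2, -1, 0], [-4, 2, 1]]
-10

Expansion along first row:
det = 2·det([[-1,0],[2,1]]) - 4·det([[2,0],[-4,1]]) + -4·det([[2,-1],[-4,2]])
    = 2·(-1·1 - 0·2) - 4·(2·1 - 0·-4) + -4·(2·2 - -1·-4)
    = 2·-1 - 4·2 + -4·0
    = -2 + -8 + 0 = -10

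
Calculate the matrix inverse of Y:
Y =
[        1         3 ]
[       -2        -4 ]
det(Y) = 2
Y⁻¹ =
[       -2      -3/2 ]
[        1       1/2 ]

For a 2×2 matrix Y = [[a, b], [c, d]] with det(Y) ≠ 0, Y⁻¹ = (1/det(Y)) * [[d, -b], [-c, a]].
det(Y) = (1)*(-4) - (3)*(-2) = -4 + 6 = 2.
Y⁻¹ = (1/2) * [[-4, -3], [2, 1]].
Dividing each entry by 2 and reducing:
Y⁻¹ =
[       -2      -3/2 ]
[        1       1/2 ]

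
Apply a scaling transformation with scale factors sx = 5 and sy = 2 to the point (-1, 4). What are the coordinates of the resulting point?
(-5, 8)

Scaling matrix:
[[5, 0], [0, 2]]
Result: (-1 × 5, 4 × 2) = (-5, 8)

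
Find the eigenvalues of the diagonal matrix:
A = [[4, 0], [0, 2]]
λ₁ = 4, λ₂ = 2

The characteristic polynomial of A is det(A - λI) = (4 - λ)(2 - λ) = 0.
The roots are λ = 4 and λ = 2, so the eigenvalues are the diagonal entries.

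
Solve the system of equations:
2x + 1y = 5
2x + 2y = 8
x = 1, y = 3

Use elimination (row reduction):
Equation 1: 2x + 1y = 5.
Equation 2: 2x + 2y = 8.
Multiply Eq1 by 2 and Eq2 by 2: 4x + 2y = 10;  4x + 4y = 16.
Subtract: (2)y = 6, so y = 3.
Back-substitute into Eq1: 2x + 1*(3) = 5, so x = 1.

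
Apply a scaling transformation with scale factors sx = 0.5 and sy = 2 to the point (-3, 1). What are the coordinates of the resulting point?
(-1.5, 2)

Scaling matrix:
[[0.50, 0], [0, 2]]
Result: (-3 × 0.5, 1 × 2) = (-1.5, 2)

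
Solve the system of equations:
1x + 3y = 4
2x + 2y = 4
x = 1, y = 1

Use elimination (row reduction):
Equation 1: 1x + 3y = 4.
Equation 2: 2x + 2y = 4.
Multiply Eq1 by 2 and Eq2 by 1: 2x + 6y = 8;  2x + 2y = 4.
Subtract: (-4)y = -4, so y = 1.
Back-substitute into Eq1: 1x + 3*(1) = 4, so x = 1.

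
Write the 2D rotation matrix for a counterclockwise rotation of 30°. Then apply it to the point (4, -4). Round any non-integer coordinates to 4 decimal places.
R = [[√3/2, -1/2], [1/2, √3/2]]; R·(4, -4) = (5.4641, -1.4641)

Rotation matrix formula: R(θ) = [[cos θ, -sin θ], [sin θ, cos θ]]
For θ = 30°:
cos(30°) = √3/2
sin(30°) = 1/2
R = [[√3/2, -1/2], [1/2, √3/2]]
Apply to (4, -4): [√3/2·4 + (-1/2)·-4, 1/2·4 + √3/2·-4] = (5.4641, -1.4641)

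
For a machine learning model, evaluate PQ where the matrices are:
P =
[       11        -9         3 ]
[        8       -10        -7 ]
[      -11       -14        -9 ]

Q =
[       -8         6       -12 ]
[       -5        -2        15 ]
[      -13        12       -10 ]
PQ =
[      -82       120      -297 ]
[       77       -16      -176 ]
[      275      -146        12 ]

Matrix multiplication: (PQ)[i][j] = sum over k of P[i][k] * Q[k][j].
  (PQ)[0][0] = (11)*(-8) + (-9)*(-5) + (3)*(-13) = -82
  (PQ)[0][1] = (11)*(6) + (-9)*(-2) + (3)*(12) = 120
  (PQ)[0][2] = (11)*(-12) + (-9)*(15) + (3)*(-10) = -297
  (PQ)[1][0] = (8)*(-8) + (-10)*(-5) + (-7)*(-13) = 77
  (PQ)[1][1] = (8)*(6) + (-10)*(-2) + (-7)*(12) = -16
  (PQ)[1][2] = (8)*(-12) + (-10)*(15) + (-7)*(-10) = -176
  (PQ)[2][0] = (-11)*(-8) + (-14)*(-5) + (-9)*(-13) = 275
  (PQ)[2][1] = (-11)*(6) + (-14)*(-2) + (-9)*(12) = -146
  (PQ)[2][2] = (-11)*(-12) + (-14)*(15) + (-9)*(-10) = 12
PQ =
[      -82       120      -297 ]
[       77       -16      -176 ]
[      275      -146        12 ]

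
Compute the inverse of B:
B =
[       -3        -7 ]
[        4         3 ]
det(B) = 19
B⁻¹ =
[     3/19      7/19 ]
[    -4/19     -3/19 ]

For a 2×2 matrix B = [[a, b], [c, d]] with det(B) ≠ 0, B⁻¹ = (1/det(B)) * [[d, -b], [-c, a]].
det(B) = (-3)*(3) - (-7)*(4) = -9 + 28 = 19.
B⁻¹ = (1/19) * [[3, 7], [-4, -3]].
Dividing each entry by 19 and reducing:
B⁻¹ =
[     3/19      7/19 ]
[    -4/19     -3/19 ]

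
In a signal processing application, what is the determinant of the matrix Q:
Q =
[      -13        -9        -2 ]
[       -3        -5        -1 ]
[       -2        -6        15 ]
det(Q) = 614

Expand along row 0 (cofactor expansion): det(Q) = a*(e*i - f*h) - b*(d*i - f*g) + c*(d*h - e*g), where the 3×3 is [[a, b, c], [d, e, f], [g, h, i]].
Minor M_00 = (-5)*(15) - (-1)*(-6) = -75 - 6 = -81.
Minor M_01 = (-3)*(15) - (-1)*(-2) = -45 - 2 = -47.
Minor M_02 = (-3)*(-6) - (-5)*(-2) = 18 - 10 = 8.
det(Q) = (-13)*(-81) - (-9)*(-47) + (-2)*(8) = 1053 - 423 - 16 = 614.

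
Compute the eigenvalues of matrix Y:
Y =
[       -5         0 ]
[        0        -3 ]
λ = -5, -3

Solve det(Y - λI) = 0. For a 2×2 matrix the characteristic equation is λ² - (trace)λ + det = 0.
trace(Y) = a + d = -5 - 3 = -8.
det(Y) = a*d - b*c = (-5)*(-3) - (0)*(0) = 15 - 0 = 15.
Characteristic equation: λ² - (-8)λ + (15) = 0.
Discriminant = (-8)² - 4*(15) = 64 - 60 = 4.
λ = (-8 ± √4) / 2 = (-8 ± 2) / 2 = -5, -3.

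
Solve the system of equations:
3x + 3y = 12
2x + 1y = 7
x = 3, y = 1

Use elimination (row reduction):
Equation 1: 3x + 3y = 12.
Equation 2: 2x + 1y = 7.
Multiply Eq1 by 2 and Eq2 by 3: 6x + 6y = 24;  6x + 3y = 21.
Subtract: (-3)y = -3, so y = 1.
Back-substitute into Eq1: 3x + 3*(1) = 12, so x = 3.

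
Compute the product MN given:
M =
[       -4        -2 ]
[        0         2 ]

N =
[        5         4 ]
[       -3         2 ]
MN =
[      -14       -20 ]
[       -6         4 ]

Matrix multiplication: (MN)[i][j] = sum over k of M[i][k] * N[k][j].
  (MN)[0][0] = (-4)*(5) + (-2)*(-3) = -14
  (MN)[0][1] = (-4)*(4) + (-2)*(2) = -20
  (MN)[1][0] = (0)*(5) + (2)*(-3) = -6
  (MN)[1][1] = (0)*(4) + (2)*(2) = 4
MN =
[      -14       -20 ]
[       -6         4 ]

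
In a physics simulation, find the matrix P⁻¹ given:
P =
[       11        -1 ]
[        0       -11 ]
det(P) = -121
P⁻¹ =
[     1/11    -1/121 ]
[        0     -1/11 ]

For a 2×2 matrix P = [[a, b], [c, d]] with det(P) ≠ 0, P⁻¹ = (1/det(P)) * [[d, -b], [-c, a]].
det(P) = (11)*(-11) - (-1)*(0) = -121 - 0 = -121.
P⁻¹ = (1/-121) * [[-11, 1], [0, 11]].
Dividing each entry by -121 and reducing:
P⁻¹ =
[     1/11    -1/121 ]
[        0     -1/11 ]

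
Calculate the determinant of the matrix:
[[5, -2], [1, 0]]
2

For a 2×2 matrix [[a, b], [c, d]], det = ad - bc
det = (5)(0) - (-2)(1) = 0 - -2 = 2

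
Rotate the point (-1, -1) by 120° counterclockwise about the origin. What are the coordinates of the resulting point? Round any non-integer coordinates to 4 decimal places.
(1.3660, -0.3660)

Rotation matrix R(θ) = [[cos θ, -sin θ], [sin θ, cos θ]]; for θ = 120°:
R = [[-1/2, -√3/2], [√3/2, -1/2]]
Result: R × [-1, -1]ᵀ = [-1/2·-1 + (-√3/2)·-1, √3/2·-1 + (-1/2)·-1]ᵀ = (1.3660, -0.3660)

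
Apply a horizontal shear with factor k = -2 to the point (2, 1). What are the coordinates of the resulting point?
(0, 1)

Shear matrix for horizontal shear with factor k = -2:
[[1, -2], [0, 1]]
Result: (2, 1) → (0, 1)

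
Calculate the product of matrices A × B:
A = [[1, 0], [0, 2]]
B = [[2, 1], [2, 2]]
[[2, 1], [4, 4]]

Matrix multiplication:
C[0][0] = 1×2 + 0×2 = 2
C[0][1] = 1×1 + 0×2 = 1
C[1][0] = 0×2 + 2×2 = 4
C[1][1] = 0×1 + 2×2 = 4
Result: [[2, 1], [4, 4]]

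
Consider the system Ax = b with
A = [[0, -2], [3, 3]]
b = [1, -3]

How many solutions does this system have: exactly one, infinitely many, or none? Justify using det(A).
Exactly one solution

Compute det(A) = (0)*(3) - (-2)*(3) = 6.
Because det(A) ≠ 0, A is invertible and Ax = b has a unique solution for every b (here x = A⁻¹ b).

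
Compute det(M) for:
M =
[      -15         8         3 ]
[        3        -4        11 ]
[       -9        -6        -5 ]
det(M) = -2124

Expand along row 0 (cofactor expansion): det(M) = a*(e*i - f*h) - b*(d*i - f*g) + c*(d*h - e*g), where the 3×3 is [[a, b, c], [d, e, f], [g, h, i]].
Minor M_00 = (-4)*(-5) - (11)*(-6) = 20 + 66 = 86.
Minor M_01 = (3)*(-5) - (11)*(-9) = -15 + 99 = 84.
Minor M_02 = (3)*(-6) - (-4)*(-9) = -18 - 36 = -54.
det(M) = (-15)*(86) - (8)*(84) + (3)*(-54) = -1290 - 672 - 162 = -2124.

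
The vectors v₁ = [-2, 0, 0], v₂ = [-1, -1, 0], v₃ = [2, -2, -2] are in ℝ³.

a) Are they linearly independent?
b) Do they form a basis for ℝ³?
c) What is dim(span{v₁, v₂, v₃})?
Yes independent, yes basis, dim = 3

Stack v₁, v₂, v₃ as rows of a 3×3 matrix.
[[-2, 0, 0]; [-1, -1, 0]; [2, -2, -2]] is already lower triangular with nonzero diagonal entries (-2, -1, -2), so its determinant is the product of the diagonal entries, det = (-2)·(-1)·(-2) = -4 ≠ 0, and the rows are linearly independent.
Three linearly independent vectors in ℝ³ form a basis for ℝ³, so dim(span{v₁,v₂,v₃}) = 3.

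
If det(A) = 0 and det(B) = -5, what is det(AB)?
0

Use the multiplicative property of determinants: det(AB) = det(A)*det(B).
det(AB) = (0)*(-5) = 0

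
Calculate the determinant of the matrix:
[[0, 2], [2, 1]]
-4

For a 2×2 matrix [[a, b], [c, d]], det = ad - bc
det = (0)(1) - (2)(2) = 0 - 4 = -4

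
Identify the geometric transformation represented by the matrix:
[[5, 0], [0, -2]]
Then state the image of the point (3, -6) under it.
non-uniform scaling by (5, -2); image of (3, -6) is (15, 12)

This is diagonal with distinct entries, so it scales the x-axis by 5 and the y-axis by -2.
The matrix [[5, 0], [0, -2]] represents: non-uniform scaling by (5, -2).
Applying it to (3, -6): [5·3 + 0·-6, 0·3 + -2·-6] = (15, 12).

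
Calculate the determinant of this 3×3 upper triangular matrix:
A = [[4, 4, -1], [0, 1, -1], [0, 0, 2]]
8

The determinant of a triangular matrix is the product of its diagonal entries (the off-diagonal entries above the diagonal do not affect it).
det(A) = (4) * (1) * (2) = 8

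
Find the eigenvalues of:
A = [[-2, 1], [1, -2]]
λ = -3, -1

Solve det(A - λI) = 0. For a 2×2 matrix this is λ² - (trace)λ + det = 0.
trace(A) = -2 - 2 = -4.
det(A) = (-2)*(-2) - (1)*(1) = 4 - 1 = 3.
Characteristic equation: λ² - (-4)λ + (3) = 0.
Discriminant: (-4)² - 4*(3) = 16 - 12 = 4.
Roots: λ = (-4 ± √4) / 2 = -3, -1.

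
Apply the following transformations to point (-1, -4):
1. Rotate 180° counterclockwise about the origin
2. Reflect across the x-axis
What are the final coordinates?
(1, -4)

Step 1: Rotate 180° → (1, 4)
Step 2: Reflect across the x-axis → (1, -4)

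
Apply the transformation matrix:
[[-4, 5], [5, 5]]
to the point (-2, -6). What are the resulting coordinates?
(-22, -40)

Matrix multiplication:
[[-4, 5], [5, 5]] × [-2, -6]ᵀ
= [-4×-2 + 5×-6, 5×-2 + 5×-6]ᵀ
= [-22.0000, -40.0000]ᵀ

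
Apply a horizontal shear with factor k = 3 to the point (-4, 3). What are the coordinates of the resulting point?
(5, 3)

Shear matrix for horizontal shear with factor k = 3:
[[1, 3], [0, 1]]
Result: (-4, 3) → (5, 3)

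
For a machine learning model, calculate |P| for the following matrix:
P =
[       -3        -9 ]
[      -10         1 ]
det(P) = -93

For a 2×2 matrix [[a, b], [c, d]], det = a*d - b*c.
det(P) = (-3)*(1) - (-9)*(-10) = -3 - 90 = -93.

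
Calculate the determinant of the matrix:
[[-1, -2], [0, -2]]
2

For a 2×2 matrix [[a, b], [c, d]], det = ad - bc
det = (-1)(-2) - (-2)(0) = 2 - 0 = 2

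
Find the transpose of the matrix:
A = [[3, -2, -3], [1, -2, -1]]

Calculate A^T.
[[3, 1], [-2, -2], [-3, -1]]

The transpose sends entry (i,j) to (j,i); rows become columns.
Row 0 of A: [3, -2, -3] -> column 0 of A^T.
Row 1 of A: [1, -2, -1] -> column 1 of A^T.
A^T = [[3, 1], [-2, -2], [-3, -1]]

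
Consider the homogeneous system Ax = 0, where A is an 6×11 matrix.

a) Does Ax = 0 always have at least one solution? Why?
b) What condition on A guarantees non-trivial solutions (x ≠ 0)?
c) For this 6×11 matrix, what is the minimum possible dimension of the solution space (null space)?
a) Yes, x = 0 is always a solution. b) When A has linearly dependent columns (rank < n). c) Minimum nullity = 5.

a) x = 0 satisfies A·0 = 0, so the zero vector is always a solution.
b) Non-trivial solutions exist iff the columns of A are linearly dependent, equivalently rank(A) < n (the number of columns).
c) By rank-nullity, rank(A) + nullity(A) = n = 11. Since A has only 6 rows, rank(A) ≤ 6, so nullity(A) ≥ 11 - 6 = 5.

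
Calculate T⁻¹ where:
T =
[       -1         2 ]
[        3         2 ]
det(T) = -8
T⁻¹ =
[     -1/4       1/4 ]
[      3/8       1/8 ]

For a 2×2 matrix T = [[a, b], [c, d]] with det(T) ≠ 0, T⁻¹ = (1/det(T)) * [[d, -b], [-c, a]].
det(T) = (-1)*(2) - (2)*(3) = -2 - 6 = -8.
T⁻¹ = (1/-8) * [[2, -2], [-3, -1]].
Dividing each entry by -8 and reducing:
T⁻¹ =
[     -1/4       1/4 ]
[      3/8       1/8 ]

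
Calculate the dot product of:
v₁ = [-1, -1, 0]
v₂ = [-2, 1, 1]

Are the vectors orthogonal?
1, No

The dot product is the sum of products of corresponding components.
v₁·v₂ = (-1)*(-2) + (-1)*(1) + (0)*(1) = 2 - 1 + 0 = 1.
Two vectors are orthogonal iff their dot product is 0; here the dot product is 1, so the vectors are not orthogonal.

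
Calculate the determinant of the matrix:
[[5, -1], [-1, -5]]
-26

For a 2×2 matrix [[a, b], [c, d]], det = ad - bc
det = (5)(-5) - (-1)(-1) = -25 - 1 = -26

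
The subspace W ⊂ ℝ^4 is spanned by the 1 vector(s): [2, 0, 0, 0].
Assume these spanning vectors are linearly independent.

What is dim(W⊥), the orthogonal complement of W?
dim(W⊥) = 3

For any subspace W of ℝ^n, dim(W) + dim(W⊥) = n (the whole-space dimension).
Here the given 1 vectors are linearly independent, so dim(W) = 1.
Thus dim(W⊥) = n - dim(W) = 4 - 1 = 3.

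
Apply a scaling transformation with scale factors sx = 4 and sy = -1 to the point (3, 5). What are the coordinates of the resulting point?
(12, -5)

Scaling matrix:
[[4, 0], [0, -1]]
Result: (3 × 4, 5 × -1) = (12, -5)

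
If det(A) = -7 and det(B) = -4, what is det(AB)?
28

Use the multiplicative property of determinants: det(AB) = det(A)*det(B).
det(AB) = (-7)*(-4) = 28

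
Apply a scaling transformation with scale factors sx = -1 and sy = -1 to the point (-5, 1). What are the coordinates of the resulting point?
(5, -1)

Scaling matrix:
[[-1, 0], [0, -1]]
Result: (-5 × -1, 1 × -1) = (5, -1)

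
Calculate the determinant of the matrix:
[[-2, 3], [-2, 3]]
0

For a 2×2 matrix [[a, b], [c, d]], det = ad - bc
det = (-2)(3) - (3)(-2) = -6 - -6 = 0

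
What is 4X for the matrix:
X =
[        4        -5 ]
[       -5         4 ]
4X =
[       16       -20 ]
[      -20        16 ]

Scalar multiplication is elementwise: (4X)[i][j] = 4 * X[i][j].
  (4X)[0][0] = 4 * (4) = 16
  (4X)[0][1] = 4 * (-5) = -20
  (4X)[1][0] = 4 * (-5) = -20
  (4X)[1][1] = 4 * (4) = 16
4X =
[       16       -20 ]
[      -20        16 ]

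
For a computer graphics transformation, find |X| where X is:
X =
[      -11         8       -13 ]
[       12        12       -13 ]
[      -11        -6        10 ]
det(X) = -1058

Expand along row 0 (cofactor expansion): det(X) = a*(e*i - f*h) - b*(d*i - f*g) + c*(d*h - e*g), where the 3×3 is [[a, b, c], [d, e, f], [g, h, i]].
Minor M_00 = (12)*(10) - (-13)*(-6) = 120 - 78 = 42.
Minor M_01 = (12)*(10) - (-13)*(-11) = 120 - 143 = -23.
Minor M_02 = (12)*(-6) - (12)*(-11) = -72 + 132 = 60.
det(X) = (-11)*(42) - (8)*(-23) + (-13)*(60) = -462 + 184 - 780 = -1058.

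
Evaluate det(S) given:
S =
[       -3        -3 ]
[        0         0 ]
det(S) = 0

For a 2×2 matrix [[a, b], [c, d]], det = a*d - b*c.
det(S) = (-3)*(0) - (-3)*(0) = 0 - 0 = 0.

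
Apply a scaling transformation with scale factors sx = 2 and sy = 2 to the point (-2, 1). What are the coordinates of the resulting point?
(-4, 2)

Scaling matrix:
[[2, 0], [0, 2]]
Result: (-2 × 2, 1 × 2) = (-4, 2)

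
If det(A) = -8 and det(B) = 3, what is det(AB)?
-24

Use the multiplicative property of determinants: det(AB) = det(A)*det(B).
det(AB) = (-8)*(3) = -24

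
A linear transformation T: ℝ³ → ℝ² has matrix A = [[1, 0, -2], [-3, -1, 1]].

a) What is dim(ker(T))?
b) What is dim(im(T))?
dim(ker) = 1, dim(im) = 2

The two rows are not scalar multiples of one another (no single k satisfies row 2 = k × row 1), so they are linearly independent.
Thus rank(A) = 2.
dim(im(T)) = rank(A) = 2.
By the rank-nullity theorem applied to T: ℝ³ → ℝ², rank(A) + nullity(A) = 3 (the domain dimension), so dim(ker(T)) = 3 - 2 = 1.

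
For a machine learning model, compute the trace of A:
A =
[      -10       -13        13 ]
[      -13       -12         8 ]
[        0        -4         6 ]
tr(A) = -10 - 12 + 6 = -16

The trace of a square matrix is the sum of its diagonal entries.
Diagonal entries of A: A[0][0] = -10, A[1][1] = -12, A[2][2] = 6.
tr(A) = -10 - 12 + 6 = -16.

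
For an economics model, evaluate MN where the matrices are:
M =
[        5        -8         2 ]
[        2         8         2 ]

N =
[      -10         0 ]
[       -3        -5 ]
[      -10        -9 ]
MN =
[      -46        22 ]
[      -64       -58 ]

Matrix multiplication: (MN)[i][j] = sum over k of M[i][k] * N[k][j].
  (MN)[0][0] = (5)*(-10) + (-8)*(-3) + (2)*(-10) = -46
  (MN)[0][1] = (5)*(0) + (-8)*(-5) + (2)*(-9) = 22
  (MN)[1][0] = (2)*(-10) + (8)*(-3) + (2)*(-10) = -64
  (MN)[1][1] = (2)*(0) + (8)*(-5) + (2)*(-9) = -58
MN =
[      -46        22 ]
[      -64       -58 ]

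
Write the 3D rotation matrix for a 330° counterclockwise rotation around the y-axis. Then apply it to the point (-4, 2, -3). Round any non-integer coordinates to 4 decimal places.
R = [[√3/2, 0, -1/2], [0, 1, 0], [1/2, 0, √3/2]]; R·(-4, 2, -3) = (-1.9641, 2.0000, -4.5981)

Rotation matrix for 330° around y-axis:
cos(330°) = √3/2, sin(330°) = -1/2
R = [[√3/2, 0, -1/2], [0, 1, 0], [1/2, 0, √3/2]]
Apply to (-4, 2, -3): R·[-4, 2, -3]ᵀ = (-1.9641, 2.0000, -4.5981)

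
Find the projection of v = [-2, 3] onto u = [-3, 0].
[-2, 0]

The projection of v onto u is proj_u(v) = ((v·u) / (u·u)) · u.
v·u = (-2)*(-3) + (3)*(0) = 6.
u·u = (-3)*(-3) + (0)*(0) = 9.
coefficient = 6 / 9 = 2/3.
proj_u(v) = 2/3 · [-3, 0] = [-2, 0].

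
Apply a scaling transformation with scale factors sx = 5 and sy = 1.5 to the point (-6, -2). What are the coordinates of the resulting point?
(-30, -3.0)

Scaling matrix:
[[5, 0], [0, 1.50]]
Result: (-6 × 5, -2 × 1.5) = (-30, -3.0)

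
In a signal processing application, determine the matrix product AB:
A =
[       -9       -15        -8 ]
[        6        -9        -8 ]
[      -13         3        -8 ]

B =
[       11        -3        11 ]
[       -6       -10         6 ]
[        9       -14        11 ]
AB =
[      -81       289      -277 ]
[       48       184       -76 ]
[     -233       121      -213 ]

Matrix multiplication: (AB)[i][j] = sum over k of A[i][k] * B[k][j].
  (AB)[0][0] = (-9)*(11) + (-15)*(-6) + (-8)*(9) = -81
  (AB)[0][1] = (-9)*(-3) + (-15)*(-10) + (-8)*(-14) = 289
  (AB)[0][2] = (-9)*(11) + (-15)*(6) + (-8)*(11) = -277
  (AB)[1][0] = (6)*(11) + (-9)*(-6) + (-8)*(9) = 48
  (AB)[1][1] = (6)*(-3) + (-9)*(-10) + (-8)*(-14) = 184
  (AB)[1][2] = (6)*(11) + (-9)*(6) + (-8)*(11) = -76
  (AB)[2][0] = (-13)*(11) + (3)*(-6) + (-8)*(9) = -233
  (AB)[2][1] = (-13)*(-3) + (3)*(-10) + (-8)*(-14) = 121
  (AB)[2][2] = (-13)*(11) + (3)*(6) + (-8)*(11) = -213
AB =
[      -81       289      -277 ]
[       48       184       -76 ]
[     -233       121      -213 ]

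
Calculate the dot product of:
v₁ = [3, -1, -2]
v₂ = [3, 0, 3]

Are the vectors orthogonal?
3, No

The dot product is the sum of products of corresponding components.
v₁·v₂ = (3)*(3) + (-1)*(0) + (-2)*(3) = 9 + 0 - 6 = 3.
Two vectors are orthogonal iff their dot product is 0; here the dot product is 3, so the vectors are not orthogonal.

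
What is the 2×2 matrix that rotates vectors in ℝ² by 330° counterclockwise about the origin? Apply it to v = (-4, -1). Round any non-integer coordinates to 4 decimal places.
R = [[√3/2, 1/2], [-1/2, √3/2]]; R·v = (-3.9641, 1.1340)

A counterclockwise rotation by angle θ in ℝ² has matrix R(θ) = [[cos θ, -sin θ], [sin θ, cos θ]].
For θ = 330°: cos θ = √3/2, sin θ = -1/2.
R(330°) = [[√3/2, 1/2], [-1/2, √3/2]].
R·v = [√3/2·-4 + (1/2)·-1, -1/2·-4 + √3/2·-1] = (-3.9641, 1.1340).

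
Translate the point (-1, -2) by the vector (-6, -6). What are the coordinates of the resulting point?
(-7, -8)

Translation by (-6, -6):
x' = -1 + -6 = -7
y' = -2 + -6 = -8
Homogeneous matrix: [[1, 0, -6], [0, 1, -6], [0, 0, 1]]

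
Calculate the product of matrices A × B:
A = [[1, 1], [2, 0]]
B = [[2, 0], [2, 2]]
[[4, 2], [4, 0]]

Matrix multiplication:
C[0][0] = 1×2 + 1×2 = 4
C[0][1] = 1×0 + 1×2 = 2
C[1][0] = 2×2 + 0×2 = 4
C[1][1] = 2×0 + 0×2 = 0
Result: [[4, 2], [4, 0]]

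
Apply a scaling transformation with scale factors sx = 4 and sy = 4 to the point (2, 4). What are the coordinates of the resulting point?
(8, 16)

Scaling matrix:
[[4, 0], [0, 4]]
Result: (2 × 4, 4 × 4) = (8, 16)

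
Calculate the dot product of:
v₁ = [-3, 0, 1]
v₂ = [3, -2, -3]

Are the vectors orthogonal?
-12, No

The dot product is the sum of products of corresponding components.
v₁·v₂ = (-3)*(3) + (0)*(-2) + (1)*(-3) = -9 + 0 - 3 = -12.
Two vectors are orthogonal iff their dot product is 0; here the dot product is -12, so the vectors are not orthogonal.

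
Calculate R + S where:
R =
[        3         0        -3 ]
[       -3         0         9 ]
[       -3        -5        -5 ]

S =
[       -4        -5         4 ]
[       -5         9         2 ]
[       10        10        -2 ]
R + S =
[       -1        -5         1 ]
[       -8         9        11 ]
[        7         5        -7 ]

Matrix addition is elementwise: (R+S)[i][j] = R[i][j] + S[i][j].
  (R+S)[0][0] = (3) + (-4) = -1
  (R+S)[0][1] = (0) + (-5) = -5
  (R+S)[0][2] = (-3) + (4) = 1
  (R+S)[1][0] = (-3) + (-5) = -8
  (R+S)[1][1] = (0) + (9) = 9
  (R+S)[1][2] = (9) + (2) = 11
  (R+S)[2][0] = (-3) + (10) = 7
  (R+S)[2][1] = (-5) + (10) = 5
  (R+S)[2][2] = (-5) + (-2) = -7
R + S =
[       -1        -5         1 ]
[       -8         9        11 ]
[        7         5        -7 ]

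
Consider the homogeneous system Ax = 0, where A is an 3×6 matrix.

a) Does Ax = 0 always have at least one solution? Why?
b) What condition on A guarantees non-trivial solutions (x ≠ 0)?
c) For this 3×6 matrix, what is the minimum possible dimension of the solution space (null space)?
a) Yes, x = 0 is always a solution. b) When A has linearly dependent columns (rank < n). c) Minimum nullity = 3.

a) x = 0 satisfies A·0 = 0, so the zero vector is always a solution.
b) Non-trivial solutions exist iff the columns of A are linearly dependent, equivalently rank(A) < n (the number of columns).
c) By rank-nullity, rank(A) + nullity(A) = n = 6. Since A has only 3 rows, rank(A) ≤ 3, so nullity(A) ≥ 6 - 3 = 3.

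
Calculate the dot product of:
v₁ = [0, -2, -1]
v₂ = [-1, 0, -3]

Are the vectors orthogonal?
3, No

The dot product is the sum of products of corresponding components.
v₁·v₂ = (0)*(-1) + (-2)*(0) + (-1)*(-3) = 0 + 0 + 3 = 3.
Two vectors are orthogonal iff their dot product is 0; here the dot product is 3, so the vectors are not orthogonal.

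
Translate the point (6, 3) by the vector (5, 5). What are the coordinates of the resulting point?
(11, 8)

Translation by (5, 5):
x' = 6 + 5 = 11
y' = 3 + 5 = 8
Homogeneous matrix: [[1, 0, 5], [0, 1, 5], [0, 0, 1]]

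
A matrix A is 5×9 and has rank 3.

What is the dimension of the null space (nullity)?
6

The rank-nullity theorem for an m×n matrix states:
rank(A) + nullity(A) = n (the number of columns).
Here n = 9 and rank(A) = 3, so nullity(A) = 9 - 3 = 6.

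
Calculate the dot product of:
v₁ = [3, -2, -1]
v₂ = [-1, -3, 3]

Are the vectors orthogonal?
0, Yes

The dot product is the sum of products of corresponding components.
v₁·v₂ = (3)*(-1) + (-2)*(-3) + (-1)*(3) = -3 + 6 - 3 = 0.
Two vectors are orthogonal iff their dot product is 0; here the dot product is 0, so the vectors are orthogonal.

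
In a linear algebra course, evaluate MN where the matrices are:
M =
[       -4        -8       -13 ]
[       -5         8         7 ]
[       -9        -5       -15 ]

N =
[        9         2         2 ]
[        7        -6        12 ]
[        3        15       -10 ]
MN =
[     -131      -155        26 ]
[       32        47        16 ]
[     -161      -213        72 ]

Matrix multiplication: (MN)[i][j] = sum over k of M[i][k] * N[k][j].
  (MN)[0][0] = (-4)*(9) + (-8)*(7) + (-13)*(3) = -131
  (MN)[0][1] = (-4)*(2) + (-8)*(-6) + (-13)*(15) = -155
  (MN)[0][2] = (-4)*(2) + (-8)*(12) + (-13)*(-10) = 26
  (MN)[1][0] = (-5)*(9) + (8)*(7) + (7)*(3) = 32
  (MN)[1][1] = (-5)*(2) + (8)*(-6) + (7)*(15) = 47
  (MN)[1][2] = (-5)*(2) + (8)*(12) + (7)*(-10) = 16
  (MN)[2][0] = (-9)*(9) + (-5)*(7) + (-15)*(3) = -161
  (MN)[2][1] = (-9)*(2) + (-5)*(-6) + (-15)*(15) = -213
  (MN)[2][2] = (-9)*(2) + (-5)*(12) + (-15)*(-10) = 72
MN =
[     -131      -155        26 ]
[       32        47        16 ]
[     -161      -213        72 ]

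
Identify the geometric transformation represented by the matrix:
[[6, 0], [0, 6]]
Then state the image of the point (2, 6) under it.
uniform scaling by factor 6; image of (2, 6) is (12, 36)

This is a diagonal matrix with equal entries 6, so it scales both axes by the same factor 6.
The matrix [[6, 0], [0, 6]] represents: uniform scaling by factor 6.
Applying it to (2, 6): [6·2 + 0·6, 0·2 + 6·6] = (12, 36).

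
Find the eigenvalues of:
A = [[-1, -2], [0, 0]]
λ = -1, 0

Solve det(A - λI) = 0. For a 2×2 matrix this is λ² - (trace)λ + det = 0.
trace(A) = -1 + 0 = -1.
det(A) = (-1)*(0) - (-2)*(0) = 0 - 0 = 0.
Characteristic equation: λ² - (-1)λ + (0) = 0.
Discriminant: (-1)² - 4*(0) = 1 - 0 = 1.
Roots: λ = (-1 ± √1) / 2 = -1, 0.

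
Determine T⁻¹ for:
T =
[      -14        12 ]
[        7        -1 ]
det(T) = -70
T⁻¹ =
[     1/70      6/35 ]
[     1/10       1/5 ]

For a 2×2 matrix T = [[a, b], [c, d]] with det(T) ≠ 0, T⁻¹ = (1/det(T)) * [[d, -b], [-c, a]].
det(T) = (-14)*(-1) - (12)*(7) = 14 - 84 = -70.
T⁻¹ = (1/-70) * [[-1, -12], [-7, -14]].
Dividing each entry by -70 and reducing:
T⁻¹ =
[     1/70      6/35 ]
[     1/10       1/5 ]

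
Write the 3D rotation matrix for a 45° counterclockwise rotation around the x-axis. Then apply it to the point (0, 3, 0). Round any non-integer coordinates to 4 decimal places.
R = [[1, 0, 0], [0, √2/2, -√2/2], [0, √2/2, √2/2]]; R·(0, 3, 0) = (0.0000, 2.1213, 2.1213)

Rotation matrix for 45° around x-axis:
cos(45°) = √2/2, sin(45°) = √2/2
R = [[1, 0, 0], [0, √2/2, -√2/2], [0, √2/2, √2/2]]
Apply to (0, 3, 0): R·[0, 3, 0]ᵀ = (0.0000, 2.1213, 2.1213)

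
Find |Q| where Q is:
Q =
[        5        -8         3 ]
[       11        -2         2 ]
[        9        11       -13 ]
det(Q) = -851

Expand along row 0 (cofactor expansion): det(Q) = a*(e*i - f*h) - b*(d*i - f*g) + c*(d*h - e*g), where the 3×3 is [[a, b, c], [d, e, f], [g, h, i]].
Minor M_00 = (-2)*(-13) - (2)*(11) = 26 - 22 = 4.
Minor M_01 = (11)*(-13) - (2)*(9) = -143 - 18 = -161.
Minor M_02 = (11)*(11) - (-2)*(9) = 121 + 18 = 139.
det(Q) = (5)*(4) - (-8)*(-161) + (3)*(139) = 20 - 1288 + 417 = -851.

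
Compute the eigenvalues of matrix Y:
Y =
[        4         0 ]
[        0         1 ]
λ = 1, 4

Solve det(Y - λI) = 0. For a 2×2 matrix the characteristic equation is λ² - (trace)λ + det = 0.
trace(Y) = a + d = 4 + 1 = 5.
det(Y) = a*d - b*c = (4)*(1) - (0)*(0) = 4 - 0 = 4.
Characteristic equation: λ² - (5)λ + (4) = 0.
Discriminant = (5)² - 4*(4) = 25 - 16 = 9.
λ = (5 ± √9) / 2 = (5 ± 3) / 2 = 1, 4.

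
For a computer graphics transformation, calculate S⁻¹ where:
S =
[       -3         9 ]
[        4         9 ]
det(S) = -63
S⁻¹ =
[     -1/7       1/7 ]
[     4/63      1/21 ]

For a 2×2 matrix S = [[a, b], [c, d]] with det(S) ≠ 0, S⁻¹ = (1/det(S)) * [[d, -b], [-c, a]].
det(S) = (-3)*(9) - (9)*(4) = -27 - 36 = -63.
S⁻¹ = (1/-63) * [[9, -9], [-4, -3]].
Dividing each entry by -63 and reducing:
S⁻¹ =
[     -1/7       1/7 ]
[     4/63      1/21 ]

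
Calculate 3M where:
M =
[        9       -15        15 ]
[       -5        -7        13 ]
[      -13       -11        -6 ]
3M =
[       27       -45        45 ]
[      -15       -21        39 ]
[      -39       -33       -18 ]

Scalar multiplication is elementwise: (3M)[i][j] = 3 * M[i][j].
  (3M)[0][0] = 3 * (9) = 27
  (3M)[0][1] = 3 * (-15) = -45
  (3M)[0][2] = 3 * (15) = 45
  (3M)[1][0] = 3 * (-5) = -15
  (3M)[1][1] = 3 * (-7) = -21
  (3M)[1][2] = 3 * (13) = 39
  (3M)[2][0] = 3 * (-13) = -39
  (3M)[2][1] = 3 * (-11) = -33
  (3M)[2][2] = 3 * (-6) = -18
3M =
[       27       -45        45 ]
[      -15       -21        39 ]
[      -39       -33       -18 ]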